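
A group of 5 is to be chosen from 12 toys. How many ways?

C(12,5) = 12!/(5! x (12-5)!).

Final answer: C(12,5) = 792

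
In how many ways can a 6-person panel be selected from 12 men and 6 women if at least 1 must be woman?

Sum over valid woman counts:
C(6,1)C(12,5) = 4752
C(6,2)C(12,4) = 7425
C(6,3)C(12,3) = 4400
C(6,4)C(12,2) = 990
C(6,5)C(12,1) = 72
C(6,6)C(12,0) = 1
Total: 4752 + 7425 + 4400 + 990 + 72 + 1.

Final answer: 17640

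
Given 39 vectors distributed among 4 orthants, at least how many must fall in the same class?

By pigeonhole with 39 objects and 4 categories: ceiling(39/4).

Final answer: 10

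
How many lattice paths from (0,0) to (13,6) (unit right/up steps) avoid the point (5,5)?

Total paths to (13,6): C(19,6) = 27132.
Paths through (5,5): C(10,5) x C(9,1) = 2268.
Avoiding (5,5): 27132 - 2268.

Final answer: 24864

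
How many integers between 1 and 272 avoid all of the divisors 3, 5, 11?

|div by 3|=90, |div by 5|=54, |div by 11|=24.
|div by 3&5|=18, |div by 3&11|=8, |div by 5&11|=4, |div by all|=1.
By inclusion-exclusion, divisible by at least one: 90+54+24-18-8-4+1 = 139.
Not divisible by any: 272 - 139.

Final answer: 133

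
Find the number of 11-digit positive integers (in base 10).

These are the integers in [10^10, 10^11), so the count is 10^11 - 10^10 = 9 x 10^10.

Final answer: 90000000000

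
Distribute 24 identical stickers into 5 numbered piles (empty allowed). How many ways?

Stars and bars: C(n+k-1, k-1) = C(28,4).

Final answer: C(28,4) = 20475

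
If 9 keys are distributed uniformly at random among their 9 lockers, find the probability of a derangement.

Use the recurrence D(n) = (n-1)(D(n-1) + D(n-2)) with D(0)=1, D(1)=0.
Building up: D(2)=1, D(3)=2, D(4)=9, D(5)=44, D(6)=265, D(7)=1854, D(8)=14833, D(9)=133496.
Total arrangements: 9! = 362880.
Probability = D(9)/9! = 16687/45360.

Final answer: D(9)/9! = 133496/362880 = 0.367879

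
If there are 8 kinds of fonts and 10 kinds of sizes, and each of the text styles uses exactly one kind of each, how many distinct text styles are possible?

By the multiplication principle: 8 x 10.

Final answer: 80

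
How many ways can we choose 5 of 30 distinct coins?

C(30,5) = 30!/(5! x 25!).

Final answer: \binom{30}{5} = 142506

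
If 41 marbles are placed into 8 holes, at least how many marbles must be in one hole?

By the pigeonhole principle: ceiling(41/8).

Final answer: 6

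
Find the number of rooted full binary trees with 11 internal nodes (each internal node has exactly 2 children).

The structures are counted by the Catalan number C_n. Here n = 11.
C_n = C(2n,n) - C(2n,n+1), so C_{11} = C(22,11) - C(22,12) = 705432 - 646646.

Final answer: C_{11} = 58786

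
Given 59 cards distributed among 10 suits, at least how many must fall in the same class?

By pigeonhole with 59 objects and 10 categories: ceiling(59/10).

Final answer: 6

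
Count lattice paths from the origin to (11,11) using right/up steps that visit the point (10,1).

Paths (0,0)->(10,1): C(11,1) = 11.
Paths (10,1)->(11,11): C(11,10) = 11.
By multiplication principle: 11 x 11.

Final answer: 121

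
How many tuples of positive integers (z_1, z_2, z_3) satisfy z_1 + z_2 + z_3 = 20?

Substitute z'_i = z_i - 1 (so z'_i >= 0). Then sum z'_i = 20 - 3 = 17.
Stars and bars: C(17+3-1, 3-1) = C(19,2).

Final answer: C(19,2) = 171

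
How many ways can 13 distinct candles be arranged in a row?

The number of ways to arrange 13 distinct objects is 13!.

Final answer: 13! = 6227020800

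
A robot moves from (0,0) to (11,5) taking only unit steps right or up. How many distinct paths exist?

Each path has 11 right steps and 5 up steps in some order (16 steps total).
Choose which 5 of the 16 steps are up: C(16,5).

Final answer: C(16,5) = 4368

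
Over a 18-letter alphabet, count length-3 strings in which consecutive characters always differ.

Let g(n) count such strings. g(1) = 18, and each valid string of length n-1 extends in 17 ways (any symbol but the last), so g(n) = 17 g(n-1).
Total: g(3) = 18 x 17^2.

Final answer: 18 x 17^{2} = 5202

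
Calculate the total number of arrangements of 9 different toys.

The number of ways to arrange 9 distinct objects is 9!.

Final answer: 9! = 362880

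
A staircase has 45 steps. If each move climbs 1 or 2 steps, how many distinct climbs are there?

Condition on the final move: it is a 1-step (f(n-1) ways to get there) or a 2-step (f(n-2) ways), so f(n) = f(n-1) + f(n-2), with f(1)=1, f(2)=2.
Iterating the recurrence: f(1)=1, f(2)=2, f(3)=3, f(4)=5, f(5)=8, f(6)=13, f(7)=21, f(8)=34, f(9)=55, f(10)=89, f(11)=144, f(12)=233, f(13)=377, f(14)=610, f(15)=987, f(16)=1597, f(17)=2584, f(18)=4181, f(19)=6765, f(20)=10946, f(21)=17711, f(22)=28657, f(23)=46368, f(24)=75025, f(25)=121393, f(26)=196418, f(27)=317811, f(28)=514229, f(29)=832040, f(30)=1346269, f(31)=2178309, f(32)=3524578, f(33)=5702887, f(34)=9227465, f(35)=14930352, f(36)=24157817, f(37)=39088169, f(38)=63245986, f(39)=102334155, f(40)=165580141, f(41)=267914296, f(42)=433494437, f(43)=701408733, f(44)=1134903170, f(45)=1836311903.

Final answer: 1836311903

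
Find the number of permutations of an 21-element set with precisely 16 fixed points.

Choose which 16 elements are fixed: C(21,16) = 20349.
Derange the remaining 5 using D(j) = (j-1)(D(j-1) + D(j-2)), D(0)=1, D(1)=0: D(2)=1, D(3)=2, D(4)=9, D(5)=44.
Total: 20349 x 44.

Final answer: C(21,16) D(5) = 895356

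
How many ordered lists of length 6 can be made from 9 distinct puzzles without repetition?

P(9,6) = 9!/(9-6)! = 9!/3!.

Final answer: P(9,6) = 60480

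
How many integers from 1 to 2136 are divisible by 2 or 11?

Multiples of 2: 1068. Multiples of 11: 194. Of both (lcm=22): 97.
By inclusion-exclusion: 1068 + 194 - 97.

Final answer: 1165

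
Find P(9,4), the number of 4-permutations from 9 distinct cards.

P(9,4) = 9!/(9-4)! = 9!/5!.

Final answer: P(9,4) = 3024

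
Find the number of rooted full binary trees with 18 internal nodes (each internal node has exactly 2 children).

This is counted by the nth Catalan number C_n. Here n = 18.
C_n = (2n)!/(n!(n+1)!), so C_{18} = 36!/(18! x 19!) = C(36,18)/19 = 9075135300/19.

Final answer: C_{18} = 477638700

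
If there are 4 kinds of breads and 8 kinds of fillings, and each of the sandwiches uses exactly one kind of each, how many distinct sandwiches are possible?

By the multiplication principle: 4 x 8.

Final answer: 32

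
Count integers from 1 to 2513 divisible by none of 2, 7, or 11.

|div by 2|=1256, |div by 7|=359, |div by 11|=228.
|div by 2&7|=179, |div by 2&11|=114, |div by 7&11|=32, |div by all|=16.
By inclusion-exclusion, divisible by at least one: 1256+359+228-179-114-32+16 = 1534.
Not divisible by any: 2513 - 1534.

Final answer: 979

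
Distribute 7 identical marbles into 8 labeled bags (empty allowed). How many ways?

Stars and bars: C(n+k-1, k-1) = C(14,7).

Final answer: C(14,7) = 3432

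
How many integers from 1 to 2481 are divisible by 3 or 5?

Multiples of 3: 827. Multiples of 5: 496. Of both (lcm=15): 165.
By inclusion-exclusion: 827 + 496 - 165.

Final answer: 1158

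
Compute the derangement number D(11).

D(n) = (n-1)(D(n-1) + D(n-2)), D(0)=1, D(1)=0.
Building up: D(2)=1, D(3)=2, D(4)=9, D(5)=44, D(6)=265, D(7)=1854, D(8)=14833, D(9)=133496, D(10)=1334961.
D(11) = 10 x (D(10) + D(9)) = 10 x (1334961 + 133496).

Final answer: D(11) = 14684570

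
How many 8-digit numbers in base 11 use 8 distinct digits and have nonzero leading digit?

The leading digit has 10 choices (anything but zero); the next has 10 (anything but the first), then 9, and so on, one fewer each time.
Total: 10 x 10 x 9 x 8 x 7 x 6 x 5 x 4.

Final answer: 6048000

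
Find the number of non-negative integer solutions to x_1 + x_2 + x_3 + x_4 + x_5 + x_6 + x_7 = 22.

Stars and bars with 22 stars and 6 bars:
C(22+7-1, 7-1) = C(28,6).

Final answer: C(28,6) = 376740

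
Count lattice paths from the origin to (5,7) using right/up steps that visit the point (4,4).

Paths (0,0)->(4,4): C(8,4) = 70.
Paths (4,4)->(5,7): C(4,3) = 4.
By multiplication principle: 70 x 4.

Final answer: 280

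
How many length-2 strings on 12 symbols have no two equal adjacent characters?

Let g(n) count such strings. g(1) = 12, and each valid string of length n-1 extends in 11 ways (any symbol but the last), so g(n) = 11 g(n-1).
Total: g(2) = 12 x 11^1.

Final answer: 12 x 11^{1} = 132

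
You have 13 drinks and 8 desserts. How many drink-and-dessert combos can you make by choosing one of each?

By the multiplication principle: 13 x 8.

Final answer: 104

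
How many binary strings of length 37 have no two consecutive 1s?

A valid string ends in 0 (append to any length-(n-1) valid string) or in 01 (append to any length-(n-2) valid string), so a(n) = a(n-1) + a(n-2) with a(1)=2, a(2)=3.
Iterating the recurrence: a(1)=2, a(2)=3, a(3)=5, a(4)=8, a(5)=13, a(6)=21, a(7)=34, a(8)=55, a(9)=89, a(10)=144, a(11)=233, a(12)=377, a(13)=610, a(14)=987, a(15)=1597, a(16)=2584, a(17)=4181, a(18)=6765, a(19)=10946, a(20)=17711, a(21)=28657, a(22)=46368, a(23)=75025, a(24)=121393, a(25)=196418, a(26)=317811, a(27)=514229, a(28)=832040, a(29)=1346269, a(30)=2178309, a(31)=3524578, a(32)=5702887, a(33)=9227465, a(34)=14930352, a(35)=24157817, a(36)=39088169, a(37)=63245986.

Final answer: 63245986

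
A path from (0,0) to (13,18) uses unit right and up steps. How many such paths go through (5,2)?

Paths (0,0)->(5,2): C(7,2) = 21.
Paths (5,2)->(13,18): C(24,16) = 735471.
By multiplication principle: 21 x 735471.

Final answer: 15444891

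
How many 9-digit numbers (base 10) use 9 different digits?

First digit: 9 (not 0). Second: 9 (not first). Third: 8, etc.
Total: 9 x 9 x 8 x 7 x 6 x 5 x 4 x 3 x 2.

Final answer: 3265920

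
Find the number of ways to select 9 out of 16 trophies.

C(16,9) = 16!/(9! x 7!).

Final answer: \binom{16}{9} = 11440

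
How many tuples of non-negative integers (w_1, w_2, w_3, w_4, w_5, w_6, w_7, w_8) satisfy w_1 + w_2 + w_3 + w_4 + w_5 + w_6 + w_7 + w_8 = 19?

Stars and bars with 19 stars and 7 bars:
C(19+8-1, 8-1) = C(26,7).

Final answer: C(26,7) = 657800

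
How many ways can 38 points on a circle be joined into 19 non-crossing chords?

This is counted by the nth Catalan number C_n. Here n = 38/2 = 19.
Using C_0 = 1 and C_(k+1) = C_k x 2(2k+1)/(k+2), build up term by term: C_1=1, C_2=2, C_3=5, C_4=14, C_5=42, C_6=132, C_7=429, C_8=1430, C_9=4862, C_10=16796, C_11=58786, C_12=208012, C_13=742900, C_14=2674440, C_15=9694845, C_16=35357670, C_17=129644790, C_18=477638700, C_19=1767263190.

Final answer: C_{19} = 1767263190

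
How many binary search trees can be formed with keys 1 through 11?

This is a standard Catalan-number count: the answer is C_n. Here n = 11.
Using C_0 = 1 and C_(k+1) = C_k x 2(2k+1)/(k+2), build up term by term: C_1=1, C_2=2, C_3=5, C_4=14, C_5=42, C_6=132, C_7=429, C_8=1430, C_9=4862, C_10=16796, C_11=58786.

Final answer: C_{11} = 58786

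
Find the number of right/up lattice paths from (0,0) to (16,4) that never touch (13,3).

Total paths to (16,4): C(20,4) = 4845.
Paths through (13,3): C(16,3) x C(4,1) = 2240.
Avoiding (13,3): 4845 - 2240.

Final answer: 2605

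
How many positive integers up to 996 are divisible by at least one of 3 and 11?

Multiples of 3: 332. Multiples of 11: 90. Of both (lcm=33): 30.
By inclusion-exclusion: 332 + 90 - 30.

Final answer: 392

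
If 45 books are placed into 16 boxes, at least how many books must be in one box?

By the pigeonhole principle: ceiling(45/16).

Final answer: 3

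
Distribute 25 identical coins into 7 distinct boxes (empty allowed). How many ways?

Stars and bars: C(n+k-1, k-1) = C(31,6).

Final answer: C(31,6) = 736281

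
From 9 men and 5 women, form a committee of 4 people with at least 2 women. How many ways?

Sum over valid woman counts:
C(5,2)C(9,2) = 360
C(5,3)C(9,1) = 90
C(5,4)C(9,0) = 5
Total: 360 + 90 + 5.

Final answer: 455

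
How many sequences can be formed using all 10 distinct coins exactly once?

The number of ways to arrange 10 distinct objects is 10!.

Final answer: 10! = 3628800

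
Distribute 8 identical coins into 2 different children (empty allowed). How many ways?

Stars and bars: C(n+k-1, k-1) = C(9,1).

Final answer: C(9,1) = 9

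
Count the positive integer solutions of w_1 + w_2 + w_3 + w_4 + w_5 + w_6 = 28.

Substitute w'_i = w_i - 1 (so w'_i >= 0). Then sum w'_i = 28 - 6 = 22.
Stars and bars: C(22+6-1, 6-1) = C(27,5).

Final answer: C(27,5) = 80730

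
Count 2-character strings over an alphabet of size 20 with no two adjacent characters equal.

First character: 20 choices. Each subsequent: 19 choices (must differ from the previous one).
Total: 20 x 19^1.

Final answer: 20 x 19^{1} = 380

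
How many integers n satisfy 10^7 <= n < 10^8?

The leading digit cannot be 0 (9 options); the other 7 digits can be anything (10 options each).
Total: 9 x 10^7.

Final answer: 90000000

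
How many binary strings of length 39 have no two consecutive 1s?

A valid string ends in 0 (append to any length-(n-1) valid string) or in 01 (append to any length-(n-2) valid string), so a(n) = a(n-1) + a(n-2) with a(1)=2, a(2)=3.
Computing successive values: a(1)=2, a(2)=3, a(3)=5, a(4)=8, a(5)=13, a(6)=21, a(7)=34, a(8)=55, a(9)=89, a(10)=144, a(11)=233, a(12)=377, a(13)=610, a(14)=987, a(15)=1597, a(16)=2584, a(17)=4181, a(18)=6765, a(19)=10946, a(20)=17711, a(21)=28657, a(22)=46368, a(23)=75025, a(24)=121393, a(25)=196418, a(26)=317811, a(27)=514229, a(28)=832040, a(29)=1346269, a(30)=2178309, a(31)=3524578, a(32)=5702887, a(33)=9227465, a(34)=14930352, a(35)=24157817, a(36)=39088169, a(37)=63245986, a(38)=102334155, a(39)=165580141.

Final answer: 165580141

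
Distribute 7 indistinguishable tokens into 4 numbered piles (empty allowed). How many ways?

Stars and bars: C(n+k-1, k-1) = C(10,3).

Final answer: C(10,3) = 120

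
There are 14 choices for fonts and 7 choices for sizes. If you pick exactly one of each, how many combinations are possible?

By the multiplication principle: 14 x 7.

Final answer: 98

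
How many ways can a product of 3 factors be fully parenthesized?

The structures are counted by the Catalan number C_n. Here n = 3 - 1 = 2.
C_n = (2n)!/(n!(n+1)!), so C_{2} = 4!/(2! x 3!) = C(4,2)/3 = 6/3.

Final answer: C_{2} = 2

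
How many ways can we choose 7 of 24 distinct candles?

C(24,7) = 24!/(7! x (24-7)!).

Final answer: C(24,7) = 346104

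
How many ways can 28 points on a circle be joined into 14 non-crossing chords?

The structures are counted by the Catalan number C_n. Here n = 28/2 = 14.
C_n = C(2n,n)/(n+1), so C_{14} = C(28,14)/15 = 40116600/15.

Final answer: C_{14} = 2674440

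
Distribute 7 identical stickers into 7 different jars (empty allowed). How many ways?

Stars and bars: C(n+k-1, k-1) = C(13,6).

Final answer: C(13,6) = 1716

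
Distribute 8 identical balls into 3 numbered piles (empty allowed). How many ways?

Stars and bars: C(n+k-1, k-1) = C(10,2).

Final answer: C(10,2) = 45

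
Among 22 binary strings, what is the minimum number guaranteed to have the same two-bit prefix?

There are 4 possible values for two-bit prefix. With 22 binary strings and 4 categories, by pigeonhole: ceiling(22/4).

Final answer: 6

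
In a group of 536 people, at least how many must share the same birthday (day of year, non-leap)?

There are 365 possible values for birthday (day of year, non-leap). With 536 people and 365 categories, by pigeonhole: ceiling(536/365).

Final answer: 2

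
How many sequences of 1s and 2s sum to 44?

Condition on the final move: it is a 1-step (f(n-1) ways to get there) or a 2-step (f(n-2) ways), so f(n) = f(n-1) + f(n-2), with f(1)=1, f(2)=2.
Computing successive values: f(1)=1, f(2)=2, f(3)=3, f(4)=5, f(5)=8, f(6)=13, f(7)=21, f(8)=34, f(9)=55, f(10)=89, f(11)=144, f(12)=233, f(13)=377, f(14)=610, f(15)=987, f(16)=1597, f(17)=2584, f(18)=4181, f(19)=6765, f(20)=10946, f(21)=17711, f(22)=28657, f(23)=46368, f(24)=75025, f(25)=121393, f(26)=196418, f(27)=317811, f(28)=514229, f(29)=832040, f(30)=1346269, f(31)=2178309, f(32)=3524578, f(33)=5702887, f(34)=9227465, f(35)=14930352, f(36)=24157817, f(37)=39088169, f(38)=63245986, f(39)=102334155, f(40)=165580141, f(41)=267914296, f(42)=433494437, f(43)=701408733, f(44)=1134903170.

Final answer: 1134903170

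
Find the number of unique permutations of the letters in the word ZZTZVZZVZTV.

Letters (T:2, V:3, Z:6). Total letters: 11.
Permutations = 11!/(6! x 3! x 2!).

Final answer: 4620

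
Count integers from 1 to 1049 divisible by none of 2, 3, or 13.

|div by 2|=524, |div by 3|=349, |div by 13|=80.
|div by 2&3|=174, |div by 2&13|=40, |div by 3&13|=26, |div by all|=13.
By inclusion-exclusion, divisible by at least one: 524+349+80-174-40-26+13 = 726.
Not divisible by any: 1049 - 726.

Final answer: 323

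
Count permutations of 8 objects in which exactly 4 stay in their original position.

Choose which 4 elements are fixed: C(8,4) = 70.
Derange the remaining 4 using D(j) = (j-1)(D(j-1) + D(j-2)), D(0)=1, D(1)=0: D(2)=1, D(3)=2, D(4)=9.
Total: 70 x 9.

Final answer: C(8,4) D(4) = 630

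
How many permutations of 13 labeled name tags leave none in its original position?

Use the recurrence D(n) = (n-1)(D(n-1) + D(n-2)) with D(0)=1, D(1)=0.
D(2) = 1 x (0 + 1) = 1
D(3) = 2 x (1 + 0) = 2
D(4) = 3 x (2 + 1) = 9
D(5) = 4 x (9 + 2) = 44
D(6) = 5 x (44 + 9) = 265
D(7) = 6 x (265 + 44) = 1854
D(8) = 7 x (1854 + 265) = 14833
D(9) = 8 x (14833 + 1854) = 133496
D(10) = 9 x (133496 + 14833) = 1334961
D(11) = 10 x (1334961 + 133496) = 14684570
D(12) = 11 x (14684570 + 1334961) = 176214841
D(13) = 12 x (D(12) + D(11)) = 12 x (176214841 + 14684570)

Final answer: D(13) = 2290792932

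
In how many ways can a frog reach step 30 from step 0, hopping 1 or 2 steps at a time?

Let f(n) be the number of climbs. Removing the last move (1 or 2 steps) gives f(n) = f(n-1) + f(n-2); base cases f(1)=1, f(2)=2.
Computing successive values: f(1)=1, f(2)=2, f(3)=3, f(4)=5, f(5)=8, f(6)=13, f(7)=21, f(8)=34, f(9)=55, f(10)=89, f(11)=144, f(12)=233, f(13)=377, f(14)=610, f(15)=987, f(16)=1597, f(17)=2584, f(18)=4181, f(19)=6765, f(20)=10946, f(21)=17711, f(22)=28657, f(23)=46368, f(24)=75025, f(25)=121393, f(26)=196418, f(27)=317811, f(28)=514229, f(29)=832040, f(30)=1346269.

Final answer: 1346269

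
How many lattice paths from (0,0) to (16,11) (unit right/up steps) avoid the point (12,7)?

Total paths to (16,11): C(27,11) = 13037895.
Paths through (12,7): C(19,7) x C(8,4) = 3527160.
Avoiding (12,7): 13037895 - 3527160.

Final answer: 9510735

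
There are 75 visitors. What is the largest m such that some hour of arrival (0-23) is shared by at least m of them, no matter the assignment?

There are 24 possible values for hour of arrival (0-23). With 75 visitors and 24 categories, by pigeonhole: ceiling(75/24).

Final answer: 4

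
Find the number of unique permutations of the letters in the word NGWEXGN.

Letters (E:1, G:2, N:2, W:1, X:1). Total letters: 7.
Permutations = 7!/(2! x 2!).

Final answer: 1260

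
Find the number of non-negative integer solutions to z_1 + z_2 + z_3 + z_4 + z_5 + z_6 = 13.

Stars and bars with 13 stars and 5 bars:
C(13+6-1, 6-1) = C(18,5).

Final answer: C(18,5) = 8568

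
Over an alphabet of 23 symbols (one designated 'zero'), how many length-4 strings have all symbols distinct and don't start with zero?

The leading digit has 22 choices (anything but zero); the next has 22 (anything but the first), then 21, and so on, one fewer each time.
Total: 22 x 22 x 21 x 20.

Final answer: 203280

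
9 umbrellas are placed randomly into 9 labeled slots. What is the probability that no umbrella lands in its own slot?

Derangements satisfy D(n) = (n-1)(D(n-1) + D(n-2)), starting from D(0)=1, D(1)=0.
Building up: D(2)=1, D(3)=2, D(4)=9, D(5)=44, D(6)=265, D(7)=1854, D(8)=14833, D(9)=133496.
Total arrangements: 9! = 362880.
Probability = D(9)/9! = 16687/45360.

Final answer: D(9)/9! = 133496/362880 = 0.367879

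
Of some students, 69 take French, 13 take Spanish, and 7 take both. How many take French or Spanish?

|A union B| = |A| + |B| - |A intersect B| = 69 + 13 - 7.

Final answer: 75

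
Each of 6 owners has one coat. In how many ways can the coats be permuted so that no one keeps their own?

Derangements satisfy D(n) = (n-1)(D(n-1) + D(n-2)), starting from D(0)=1, D(1)=0.
D(2) = 1 x (0 + 1) = 1
D(3) = 2 x (1 + 0) = 2
D(4) = 3 x (2 + 1) = 9
D(5) = 4 x (9 + 2) = 44
D(6) = 5 x (D(5) + D(4)) = 5 x (44 + 9)

Final answer: D(6) = 265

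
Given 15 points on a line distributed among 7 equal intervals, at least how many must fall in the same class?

By pigeonhole with 15 objects and 7 categories: ceiling(15/7).

Final answer: 3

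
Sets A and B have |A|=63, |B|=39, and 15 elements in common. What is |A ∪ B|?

|A union B| = |A| + |B| - |A intersect B| = 63 + 39 - 15.

Final answer: 87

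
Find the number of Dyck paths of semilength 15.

Total monotonic paths to (15,15): C(30,15) = 155117520.
By the reflection principle, paths that go above the diagonal number C(30,16) = 145422675.
Valid Dyck paths: 155117520 - 145422675.
(Check: C(30,15) - C(30,16) = C(30,15)/16, the Catalan number C_{15}.)

Final answer: C_{15} = 9694845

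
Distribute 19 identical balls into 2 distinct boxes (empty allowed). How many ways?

Stars and bars: C(n+k-1, k-1) = C(20,1).

Final answer: C(20,1) = 20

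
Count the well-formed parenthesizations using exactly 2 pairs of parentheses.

The structures are counted by the Catalan number C_n. Here n = 2 (pairs).
C_n = C(2n,n)/(n+1), so C_{2} = C(4,2)/3 = 6/3.

Final answer: C_{2} = 2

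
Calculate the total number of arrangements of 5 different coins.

The number of ways to arrange 5 distinct objects is 5!.

Final answer: 5! = 120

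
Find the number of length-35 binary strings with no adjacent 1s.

A valid string ends in 0 (append to any length-(n-1) valid string) or in 01 (append to any length-(n-2) valid string), so a(n) = a(n-1) + a(n-2) with a(1)=2, a(2)=3.
Building up term by term: a(1)=2, a(2)=3, a(3)=5, a(4)=8, a(5)=13, a(6)=21, a(7)=34, a(8)=55, a(9)=89, a(10)=144, a(11)=233, a(12)=377, a(13)=610, a(14)=987, a(15)=1597, a(16)=2584, a(17)=4181, a(18)=6765, a(19)=10946, a(20)=17711, a(21)=28657, a(22)=46368, a(23)=75025, a(24)=121393, a(25)=196418, a(26)=317811, a(27)=514229, a(28)=832040, a(29)=1346269, a(30)=2178309, a(31)=3524578, a(32)=5702887, a(33)=9227465, a(34)=14930352, a(35)=24157817.

Final answer: 24157817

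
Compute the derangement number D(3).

Use the recurrence D(n) = (n-1)(D(n-1) + D(n-2)) with D(0)=1, D(1)=0.
Building up: D(2)=1.
D(3) = 2 x (D(2) + D(1)) = 2 x (1 + 0).

Final answer: D(3) = 2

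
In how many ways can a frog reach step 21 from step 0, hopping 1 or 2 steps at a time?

Condition on the final move: it is a 1-step (f(n-1) ways to get there) or a 2-step (f(n-2) ways), so f(n) = f(n-1) + f(n-2), with f(1)=1, f(2)=2.
Building up term by term: f(1)=1, f(2)=2, f(3)=3, f(4)=5, f(5)=8, f(6)=13, f(7)=21, f(8)=34, f(9)=55, f(10)=89, f(11)=144, f(12)=233, f(13)=377, f(14)=610, f(15)=987, f(16)=1597, f(17)=2584, f(18)=4181, f(19)=6765, f(20)=10946, f(21)=17711.

Final answer: 17711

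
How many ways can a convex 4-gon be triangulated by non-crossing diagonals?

This is counted by the nth Catalan number C_n. Here n = 4 - 2 = 2.
C_n = C(2n,n) - C(2n,n+1), so C_{2} = C(4,2) - C(4,3) = 6 - 4.

Final answer: C_{2} = 2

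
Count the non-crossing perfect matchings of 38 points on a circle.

This is counted by the nth Catalan number C_n. Here n = 38/2 = 19.
Using C_0 = 1 and C_(k+1) = C_k x 2(2k+1)/(k+2), build up term by term: C_1=1, C_2=2, C_3=5, C_4=14, C_5=42, C_6=132, C_7=429, C_8=1430, C_9=4862, C_10=16796, C_11=58786, C_12=208012, C_13=742900, C_14=2674440, C_15=9694845, C_16=35357670, C_17=129644790, C_18=477638700, C_19=1767263190.

Final answer: C_{19} = 1767263190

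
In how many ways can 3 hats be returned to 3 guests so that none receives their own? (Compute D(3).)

D(n) = (n-1)(D(n-1) + D(n-2)), D(0)=1, D(1)=0.
D(2) = 1 x (0 + 1) = 1
D(3) = 2 x (D(2) + D(1)) = 2 x (1 + 0)

Final answer: D(3) = 2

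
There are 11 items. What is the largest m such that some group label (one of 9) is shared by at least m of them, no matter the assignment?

There are 9 possible values for group label (one of 9). With 11 items and 9 categories, by pigeonhole: ceiling(11/9).

Final answer: 2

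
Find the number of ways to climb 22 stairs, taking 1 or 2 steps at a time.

Let f(n) be the number of climbs. Removing the last move (1 or 2 steps) gives f(n) = f(n-1) + f(n-2); base cases f(1)=1, f(2)=2.
Iterating the recurrence: f(1)=1, f(2)=2, f(3)=3, f(4)=5, f(5)=8, f(6)=13, f(7)=21, f(8)=34, f(9)=55, f(10)=89, f(11)=144, f(12)=233, f(13)=377, f(14)=610, f(15)=987, f(16)=1597, f(17)=2584, f(18)=4181, f(19)=6765, f(20)=10946, f(21)=17711, f(22)=28657.

Final answer: 28657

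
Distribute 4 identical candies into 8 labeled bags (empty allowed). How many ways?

Stars and bars: C(n+k-1, k-1) = C(11,7).

Final answer: C(11,7) = 330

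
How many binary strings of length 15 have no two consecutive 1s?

Classify by the final bit: ...0 gives a(n-1) strings, ...01 gives a(n-2) strings. Thus a(n) = a(n-1) + a(n-2) with a(1)=2, a(2)=3.
Building up term by term: a(1)=2, a(2)=3, a(3)=5, a(4)=8, a(5)=13, a(6)=21, a(7)=34, a(8)=55, a(9)=89, a(10)=144, a(11)=233, a(12)=377, a(13)=610, a(14)=987, a(15)=1597.

Final answer: 1597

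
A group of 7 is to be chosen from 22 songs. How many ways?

C(22,7) = 22!/(7! x (22-7)!).

Final answer: C(22,7) = 170544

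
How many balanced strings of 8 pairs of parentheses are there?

The structures are counted by the Catalan number C_n. Here n = 8 (pairs).
C_n = (2n)!/(n!(n+1)!), so C_{8} = 16!/(8! x 9!) = C(16,8)/9 = 12870/9.

Final answer: C_{8} = 1430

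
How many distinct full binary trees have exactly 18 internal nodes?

The structures are counted by the Catalan number C_n. Here n = 18.
C_n = (2n)!/(n!(n+1)!), so C_{18} = 36!/(18! x 19!) = C(36,18)/19 = 9075135300/19.

Final answer: C_{18} = 477638700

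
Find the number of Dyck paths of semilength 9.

Total monotonic paths to (9,9): C(18,9) = 48620.
Paths that cross above y=x (reflection bijection): C(18,10) = 43758.
Valid Dyck paths: 48620 - 43758.
(These counts are the Catalan numbers.)

Final answer: C_{9} = 4862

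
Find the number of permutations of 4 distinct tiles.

The number of ways to arrange 4 distinct objects is 4!.

Final answer: 4! = 24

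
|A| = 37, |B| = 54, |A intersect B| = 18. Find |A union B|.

|A union B| = |A| + |B| - |A intersect B| = 37 + 54 - 18.

Final answer: 73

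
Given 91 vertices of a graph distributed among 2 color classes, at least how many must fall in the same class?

By pigeonhole with 91 objects and 2 categories: ceiling(91/2).

Final answer: 46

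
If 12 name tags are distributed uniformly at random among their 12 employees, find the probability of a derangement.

Derangements satisfy D(n) = (n-1)(D(n-1) + D(n-2)), starting from D(0)=1, D(1)=0.
Building up: D(2)=1, D(3)=2, D(4)=9, D(5)=44, D(6)=265, D(7)=1854, D(8)=14833, D(9)=133496, D(10)=1334961, D(11)=14684570, D(12)=176214841.
Total arrangements: 12! = 479001600.
Probability = D(12)/12! = 16019531/43545600.

Final answer: D(12)/12! = 176214841/479001600 = 0.367879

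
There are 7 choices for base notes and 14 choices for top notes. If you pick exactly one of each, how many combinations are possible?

By the multiplication principle: 7 x 14.

Final answer: 98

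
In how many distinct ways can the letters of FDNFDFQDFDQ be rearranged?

Letters (D:4, F:4, N:1, Q:2). Total letters: 11.
Permutations = 11!/(4! x 4! x 2!).

Final answer: 34650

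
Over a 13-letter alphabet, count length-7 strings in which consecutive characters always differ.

First character: 13 choices. Each subsequent: 12 choices (must differ from the previous one).
Total: 13 x 12^6.

Final answer: 13 x 12^{6} = 38817792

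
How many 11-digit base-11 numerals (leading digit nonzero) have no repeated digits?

First digit: 10 (nonzero). Second: 10 (not first). Third: 9, etc.
Total: 10 x 10 x 9 x 8 x 7 x 6 x 5 x 4 x 3 x 2 x 1.

Final answer: 36288000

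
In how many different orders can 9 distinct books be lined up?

The number of ways to arrange 9 distinct objects is 9!.

Final answer: 9! = 362880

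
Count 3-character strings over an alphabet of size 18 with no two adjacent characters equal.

First character: 18 choices. Each subsequent: 17 choices (must differ from the previous one).
Total: 18 x 17^2.

Final answer: 18 x 17^{2} = 5202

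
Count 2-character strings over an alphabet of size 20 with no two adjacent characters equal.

Let g(n) count such strings. g(1) = 20, and each valid string of length n-1 extends in 19 ways (any symbol but the last), so g(n) = 19 g(n-1).
Total: g(2) = 20 x 19^1.

Final answer: 20 x 19^{1} = 380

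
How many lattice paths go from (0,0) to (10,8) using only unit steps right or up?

Each path has 10 right steps and 8 up steps in some order (18 steps total).
Choose which 8 of the 18 steps are up: C(18,8).

Final answer: C(18,8) = 43758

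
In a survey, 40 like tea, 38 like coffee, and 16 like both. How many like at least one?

|A union B| = |A| + |B| - |A intersect B| = 40 + 38 - 16.

Final answer: 62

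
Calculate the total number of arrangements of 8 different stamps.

The number of ways to arrange 8 distinct objects is 8!.

Final answer: 8! = 40320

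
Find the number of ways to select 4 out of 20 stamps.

C(20,4) = 20!/(4! x (20-4)!).

Final answer: C(20,4) = 4845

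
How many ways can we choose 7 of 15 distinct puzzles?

C(15,7) = 15!/(7! x 8!).

Final answer: \binom{15}{7} = 6435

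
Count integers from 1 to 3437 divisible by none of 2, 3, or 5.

|div by 2|=1718, |div by 3|=1145, |div by 5|=687.
|div by 2&3|=572, |div by 2&5|=343, |div by 3&5|=229, |div by all|=114.
By inclusion-exclusion, divisible by at least one: 1718+1145+687-572-343-229+114 = 2520.
Not divisible by any: 3437 - 2520.

Final answer: 917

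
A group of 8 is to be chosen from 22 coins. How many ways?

C(22,8) = 22!/(8! x 14!).

Final answer: \binom{22}{8} = 319770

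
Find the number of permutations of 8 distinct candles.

The number of ways to arrange 8 distinct objects is 8!.

Final answer: 8! = 40320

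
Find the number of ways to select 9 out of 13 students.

C(13,9) = 13!/(9! x 4!).

Final answer: \binom{13}{9} = 715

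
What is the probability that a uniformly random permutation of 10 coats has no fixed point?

Derangements satisfy D(n) = (n-1)(D(n-1) + D(n-2)), starting from D(0)=1, D(1)=0.
Building up: D(2)=1, D(3)=2, D(4)=9, D(5)=44, D(6)=265, D(7)=1854, D(8)=14833, D(9)=133496, D(10)=1334961.
Total arrangements: 10! = 3628800.
Probability = D(10)/10! = 16481/44800.

Final answer: D(10)/10! = 1334961/3628800 = 0.367879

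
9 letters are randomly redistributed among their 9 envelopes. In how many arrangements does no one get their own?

Use the recurrence D(n) = (n-1)(D(n-1) + D(n-2)) with D(0)=1, D(1)=0.
D(2) = 1 x (0 + 1) = 1
D(3) = 2 x (1 + 0) = 2
D(4) = 3 x (2 + 1) = 9
D(5) = 4 x (9 + 2) = 44
D(6) = 5 x (44 + 9) = 265
D(7) = 6 x (265 + 44) = 1854
D(8) = 7 x (1854 + 265) = 14833
D(9) = 8 x (D(8) + D(7)) = 8 x (14833 + 1854)

Final answer: D(9) = 133496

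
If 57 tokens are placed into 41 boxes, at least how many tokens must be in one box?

By the pigeonhole principle: ceiling(57/41).

Final answer: 2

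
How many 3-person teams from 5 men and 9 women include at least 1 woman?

Sum over valid woman counts:
C(9,1)C(5,2) = 90
C(9,2)C(5,1) = 180
C(9,3)C(5,0) = 84
Total: 90 + 180 + 84.

Final answer: 354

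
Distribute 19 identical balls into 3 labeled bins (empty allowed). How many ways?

Stars and bars: C(n+k-1, k-1) = C(21,2).

Final answer: C(21,2) = 210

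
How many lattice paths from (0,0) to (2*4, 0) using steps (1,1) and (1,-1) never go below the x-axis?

Total monotonic paths to (4,4): C(8,4) = 70.
By the reflection principle, paths that go above the diagonal number C(8,5) = 56.
Valid Dyck paths: 70 - 56.
(Equivalently, C_{4} = C(8,4)/5 = 70/5.)

Final answer: C_{4} = 14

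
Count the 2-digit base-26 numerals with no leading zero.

These are the integers in [26^1, 26^2), so the count is 26^2 - 26^1 = 25 x 26^1.

Final answer: 650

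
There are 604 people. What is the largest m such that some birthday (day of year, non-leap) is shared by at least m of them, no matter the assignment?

There are 365 possible values for birthday (day of year, non-leap). With 604 people and 365 categories, by pigeonhole: ceiling(604/365).

Final answer: 2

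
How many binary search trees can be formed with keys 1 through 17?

This is counted by the nth Catalan number C_n. Here n = 17.
C_n = C(2n,n)/(n+1), so C_{17} = C(34,17)/18 = 2333606220/18.

Final answer: C_{17} = 129644790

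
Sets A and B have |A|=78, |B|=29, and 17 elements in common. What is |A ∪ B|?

|A union B| = |A| + |B| - |A intersect B| = 78 + 29 - 17.

Final answer: 90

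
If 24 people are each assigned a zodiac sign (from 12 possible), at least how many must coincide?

There are 12 possible values for zodiac sign. With 24 people and 12 categories, by pigeonhole: ceiling(24/12).

Final answer: 2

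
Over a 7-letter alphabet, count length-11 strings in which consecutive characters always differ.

First character: 7 choices. Each subsequent: 6 choices (must differ from the previous one).
Total: 7 x 6^10.

Final answer: 7 x 6^{10} = 423263232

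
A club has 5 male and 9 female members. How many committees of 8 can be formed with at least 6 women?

Sum over valid woman counts:
C(9,6)C(5,2) = 840
C(9,7)C(5,1) = 180
C(9,8)C(5,0) = 9
Total: 840 + 180 + 9.

Final answer: 1029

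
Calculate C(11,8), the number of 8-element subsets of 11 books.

C(11,8) = 11!/(8! x 3!).

Final answer: \binom{11}{8} = 165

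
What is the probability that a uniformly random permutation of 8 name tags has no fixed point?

Derangements satisfy D(n) = (n-1)(D(n-1) + D(n-2)), starting from D(0)=1, D(1)=0.
Building up: D(2)=1, D(3)=2, D(4)=9, D(5)=44, D(6)=265, D(7)=1854, D(8)=14833.
Total arrangements: 8! = 40320.
Probability = D(8)/8! = 2119/5760.

Final answer: D(8)/8! = 14833/40320 = 0.367882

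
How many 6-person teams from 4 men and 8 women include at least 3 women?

Sum over valid woman counts:
C(8,3)C(4,3) = 224
C(8,4)C(4,2) = 420
C(8,5)C(4,1) = 224
C(8,6)C(4,0) = 28
Total: 224 + 420 + 224 + 28.

Final answer: 896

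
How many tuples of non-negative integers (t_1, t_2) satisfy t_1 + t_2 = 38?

Stars and bars with 38 stars and 1 bars:
C(38+2-1, 2-1) = C(39,1).

Final answer: C(39,1) = 39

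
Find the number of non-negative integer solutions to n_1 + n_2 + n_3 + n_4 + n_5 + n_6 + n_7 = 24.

Stars and bars with 24 stars and 6 bars:
C(24+7-1, 7-1) = C(30,6).

Final answer: C(30,6) = 593775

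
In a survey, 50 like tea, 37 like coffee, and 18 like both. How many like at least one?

|A union B| = |A| + |B| - |A intersect B| = 50 + 37 - 18.

Final answer: 69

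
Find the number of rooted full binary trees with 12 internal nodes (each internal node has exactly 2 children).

The structures are counted by the Catalan number C_n. Here n = 12.
Using C_0 = 1 and C_(k+1) = C_k x 2(2k+1)/(k+2), build up term by term: C_1=1, C_2=2, C_3=5, C_4=14, C_5=42, C_6=132, C_7=429, C_8=1430, C_9=4862, C_10=16796, C_11=58786, C_12=208012.

Final answer: C_{12} = 208012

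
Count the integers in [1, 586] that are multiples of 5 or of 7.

Multiples of 5: 117. Multiples of 7: 83. Of both (lcm=35): 16.
By inclusion-exclusion: 117 + 83 - 16.

Final answer: 184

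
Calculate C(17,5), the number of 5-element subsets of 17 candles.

C(17,5) = 17!/(5! x 12!).

Final answer: \binom{17}{5} = 6188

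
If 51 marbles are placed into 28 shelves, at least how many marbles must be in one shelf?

By the pigeonhole principle: ceiling(51/28).

Final answer: 2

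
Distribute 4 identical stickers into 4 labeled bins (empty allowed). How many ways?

Stars and bars: C(n+k-1, k-1) = C(7,3).

Final answer: C(7,3) = 35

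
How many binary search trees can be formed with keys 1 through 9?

The structures are counted by the Catalan number C_n. Here n = 9.
Using C_0 = 1 and C_(k+1) = C_k x 2(2k+1)/(k+2), build up term by term: C_1=1, C_2=2, C_3=5, C_4=14, C_5=42, C_6=132, C_7=429, C_8=1430, C_9=4862.

Final answer: C_{9} = 4862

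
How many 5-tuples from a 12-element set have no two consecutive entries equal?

First character: 12 choices. Each subsequent: 11 choices (must differ from the previous one).
Total: 12 x 11^4.

Final answer: 12 x 11^{4} = 175692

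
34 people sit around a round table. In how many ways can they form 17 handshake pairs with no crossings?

This is a standard Catalan-number count: the answer is C_n. Here n = 34/2 = 17.
Using C_0 = 1 and C_(k+1) = C_k x 2(2k+1)/(k+2), build up term by term: C_1=1, C_2=2, C_3=5, C_4=14, C_5=42, C_6=132, C_7=429, C_8=1430, C_9=4862, C_10=16796, C_11=58786, C_12=208012, C_13=742900, C_14=2674440, C_15=9694845, C_16=35357670, C_17=129644790.

Final answer: C_{17} = 129644790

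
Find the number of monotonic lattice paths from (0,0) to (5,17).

Each path has 5 right steps and 17 up steps in some order (22 steps total).
Choose which 17 of the 22 steps are up: C(22,17).

Final answer: C(22,17) = 26334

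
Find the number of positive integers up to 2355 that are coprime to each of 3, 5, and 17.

|div by 3|=785, |div by 5|=471, |div by 17|=138.
|div by 3&5|=157, |div by 3&17|=46, |div by 5&17|=27, |div by all|=9.
By inclusion-exclusion, divisible by at least one: 785+471+138-157-46-27+9 = 1173.
Not divisible by any: 2355 - 1173.

Final answer: 1182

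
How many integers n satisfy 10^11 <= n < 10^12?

First digit: 9 choices (1-9). Each of the remaining 11 digits: 10 choices.
Total: 9 x 10^11.

Final answer: 900000000000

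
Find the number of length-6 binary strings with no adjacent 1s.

Let a(n) count valid strings. If the last bit is 0 the prefix is any valid string of length n-1; if it is 1 the string must end in 01 with a valid prefix of length n-2. So a(n) = a(n-1) + a(n-2), a(1)=2, a(2)=3.
Building up term by term: a(1)=2, a(2)=3, a(3)=5, a(4)=8, a(5)=13, a(6)=21.

Final answer: 21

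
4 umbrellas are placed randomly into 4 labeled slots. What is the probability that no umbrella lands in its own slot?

D(n) = (n-1)(D(n-1) + D(n-2)), D(0)=1, D(1)=0.
Building up: D(2)=1, D(3)=2, D(4)=9.
Total arrangements: 4! = 24.
Probability = D(4)/4! = 3/8.

Final answer: D(4)/4! = 9/24 = 0.375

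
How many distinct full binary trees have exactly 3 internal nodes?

This is counted by the nth Catalan number C_n. Here n = 3.
C_n = (2n)!/(n!(n+1)!), so C_{3} = 6!/(3! x 4!) = C(6,3)/4 = 20/4.

Final answer: C_{3} = 5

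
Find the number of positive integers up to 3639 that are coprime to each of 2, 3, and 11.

|div by 2|=1819, |div by 3|=1213, |div by 11|=330.
|div by 2&3|=606, |div by 2&11|=165, |div by 3&11|=110, |div by all|=55.
By inclusion-exclusion, divisible by at least one: 1819+1213+330-606-165-110+55 = 2536.
Not divisible by any: 3639 - 2536.

Final answer: 1103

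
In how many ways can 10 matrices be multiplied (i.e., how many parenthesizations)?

This is a standard Catalan-number count: the answer is C_n. Here n = 10 - 1 = 9.
C_n = C(2n,n)/(n+1), so C_{9} = C(18,9)/10 = 48620/10.

Final answer: C_{9} = 4862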